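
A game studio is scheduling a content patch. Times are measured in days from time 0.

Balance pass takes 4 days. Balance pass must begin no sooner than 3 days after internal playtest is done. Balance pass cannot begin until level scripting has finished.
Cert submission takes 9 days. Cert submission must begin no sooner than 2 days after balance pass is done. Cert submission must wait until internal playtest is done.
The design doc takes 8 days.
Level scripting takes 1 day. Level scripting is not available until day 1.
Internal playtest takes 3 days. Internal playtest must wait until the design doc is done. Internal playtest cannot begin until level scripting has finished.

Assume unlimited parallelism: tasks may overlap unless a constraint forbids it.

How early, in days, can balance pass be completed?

Level scripting cannot begin until its own release at day 1. It runs from day 1 to 1 + 1 = day 2.
Nothing blocks the design doc, so it runs from day 0 to day 8.
Internal playtest needs all of the design doc (finishes day 8); level scripting (finishes day 2). That puts its earliest start at day 8; it finishes at 8 + 3 = day 11.
Balance pass needs all of internal playtest (finishes day 11, plus 3-day gap → day 14); level scripting (finishes day 2). That puts its earliest start at day 14; it finishes at 14 + 4 = day 18.

18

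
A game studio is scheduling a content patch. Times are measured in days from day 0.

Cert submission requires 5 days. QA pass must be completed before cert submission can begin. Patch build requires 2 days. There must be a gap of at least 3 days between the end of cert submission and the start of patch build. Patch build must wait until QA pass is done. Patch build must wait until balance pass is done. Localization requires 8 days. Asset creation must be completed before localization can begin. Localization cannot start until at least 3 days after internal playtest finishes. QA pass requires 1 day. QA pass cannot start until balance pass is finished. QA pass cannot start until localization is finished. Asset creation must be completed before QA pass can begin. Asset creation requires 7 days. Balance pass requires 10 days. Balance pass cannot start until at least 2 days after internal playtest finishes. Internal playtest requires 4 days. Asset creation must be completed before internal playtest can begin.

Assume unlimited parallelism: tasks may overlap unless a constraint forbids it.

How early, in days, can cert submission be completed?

29

Nothing blocks asset creation, so it runs from day 0 to day 7.
Internal playtest waits on asset creation (finishes day 7), so it starts at day 7 and finishes at 7 + 4 = day 11.
For localization: asset creation (finishes day 7); internal playtest (finishes day 11, plus 3-day gap → day 14). Taking the maximum gives a start of day 14, and it finishes at 14 + 8 = day 22.
Balance pass waits on internal playtest (finishes day 11, plus 2-day gap → day 13), so it starts at day 13 and finishes at 13 + 10 = day 23.
QA pass needs all of balance pass (finishes day 23); localization (finishes day 22); asset creation (finishes day 7). That puts its earliest start at day 23; it finishes at 23 + 1 = day 24.
Cert submission waits on QA pass (finishes day 24), so it starts at day 24 and finishes at 24 + 5 = day 29.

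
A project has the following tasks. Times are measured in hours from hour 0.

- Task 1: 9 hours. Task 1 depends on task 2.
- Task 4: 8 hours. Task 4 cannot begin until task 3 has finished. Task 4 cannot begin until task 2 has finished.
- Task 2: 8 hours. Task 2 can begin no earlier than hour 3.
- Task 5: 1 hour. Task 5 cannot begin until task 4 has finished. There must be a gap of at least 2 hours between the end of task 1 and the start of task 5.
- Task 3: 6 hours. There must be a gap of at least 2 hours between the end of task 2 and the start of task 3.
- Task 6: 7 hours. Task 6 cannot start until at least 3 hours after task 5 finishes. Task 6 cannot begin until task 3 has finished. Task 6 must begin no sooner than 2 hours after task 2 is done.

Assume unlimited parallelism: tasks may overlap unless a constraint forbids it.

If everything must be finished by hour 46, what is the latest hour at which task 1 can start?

24

To finish by hour 46, task 6 (duration 7) must start no later than hour 39.
Since task 6 (must start by hour 39, minus 3-hour gap → hour 36) depends on it, task 5 must finish by hour 36. Backing off its 1-hour duration gives a latest start of hour 35.
Task 1 must finish before task 5 (must start by hour 35, minus 2-hour gap → hour 33). With a 9-hour duration, task 1 must start by 33 − 9 = hour 24.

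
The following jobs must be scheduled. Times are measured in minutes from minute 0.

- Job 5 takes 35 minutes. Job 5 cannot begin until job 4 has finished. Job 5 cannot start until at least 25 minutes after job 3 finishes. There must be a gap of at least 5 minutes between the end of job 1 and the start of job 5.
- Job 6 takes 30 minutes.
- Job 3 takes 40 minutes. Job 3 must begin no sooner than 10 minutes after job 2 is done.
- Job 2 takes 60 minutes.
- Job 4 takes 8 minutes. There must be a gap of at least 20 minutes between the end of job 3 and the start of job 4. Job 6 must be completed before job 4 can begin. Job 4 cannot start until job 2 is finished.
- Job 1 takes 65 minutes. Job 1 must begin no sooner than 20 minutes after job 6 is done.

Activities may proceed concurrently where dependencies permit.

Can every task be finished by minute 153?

Nothing blocks job 6, so it runs from minute 0 to minute 30.
After job 6 (finishes minute 30, plus 20-minute gap → minute 50), job 1 can start at minute 50 and finishes at minute 115.
Job 2 can start immediately at minute 0; it finishes at minute 60.
After job 2 (finishes minute 60, plus 10-minute gap → minute 70), job 3 can start at minute 70 and finishes at minute 110.
Job 4 has to wait for job 3 (finishes minute 110, plus 20-minute gap → minute 130); job 6 (finishes minute 30); job 2 (finishes minute 60). The latest of these is minute 130, so job 4 runs minute 130 to 130 + 8 = minute 138.
Job 5 cannot start until job 4 (finishes minute 138); job 3 (finishes minute 110, plus 25-minute gap → minute 135); job 1 (finishes minute 115, plus 5-minute gap → minute 120). The controlling bound is minute 138, so job 5 finishes at 138 + 35 = minute 173.
The earliest everything can be done is minute 173, which is after the deadline of 153, so it is not possible.

No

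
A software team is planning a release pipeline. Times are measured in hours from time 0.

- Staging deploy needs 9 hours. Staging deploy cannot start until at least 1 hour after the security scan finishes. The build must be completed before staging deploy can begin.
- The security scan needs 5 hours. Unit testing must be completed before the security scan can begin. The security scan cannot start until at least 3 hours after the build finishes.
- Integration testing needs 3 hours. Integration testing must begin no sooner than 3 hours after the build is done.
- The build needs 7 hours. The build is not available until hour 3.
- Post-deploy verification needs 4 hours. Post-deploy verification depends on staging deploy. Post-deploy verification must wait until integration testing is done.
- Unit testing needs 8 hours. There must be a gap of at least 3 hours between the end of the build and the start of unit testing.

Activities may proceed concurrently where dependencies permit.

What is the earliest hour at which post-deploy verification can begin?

36

The build waits on its own release at hour 3, so it starts at hour 3 and finishes at 3 + 7 = hour 10.
Integration testing waits on the build (finishes hour 10, plus 3-hour gap → hour 13), so it starts at hour 13 and finishes at 13 + 3 = hour 16.
After the build (finishes hour 10, plus 3-hour gap → hour 13), unit testing can start at hour 13 and finishes at hour 21.
The security scan needs all of unit testing (finishes hour 21); the build (finishes hour 10, plus 3-hour gap → hour 13). That puts its earliest start at hour 21; it finishes at 21 + 5 = hour 26.
For staging deploy: the security scan (finishes hour 26, plus 1-hour gap → hour 27); the build (finishes hour 10). Taking the maximum gives a start of hour 27, and it finishes at 27 + 9 = hour 36.
Post-deploy verification waits on staging deploy (finishes hour 36); integration testing (finishes hour 16). The latest of these is hour 36, which is the earliest post-deploy verification can start.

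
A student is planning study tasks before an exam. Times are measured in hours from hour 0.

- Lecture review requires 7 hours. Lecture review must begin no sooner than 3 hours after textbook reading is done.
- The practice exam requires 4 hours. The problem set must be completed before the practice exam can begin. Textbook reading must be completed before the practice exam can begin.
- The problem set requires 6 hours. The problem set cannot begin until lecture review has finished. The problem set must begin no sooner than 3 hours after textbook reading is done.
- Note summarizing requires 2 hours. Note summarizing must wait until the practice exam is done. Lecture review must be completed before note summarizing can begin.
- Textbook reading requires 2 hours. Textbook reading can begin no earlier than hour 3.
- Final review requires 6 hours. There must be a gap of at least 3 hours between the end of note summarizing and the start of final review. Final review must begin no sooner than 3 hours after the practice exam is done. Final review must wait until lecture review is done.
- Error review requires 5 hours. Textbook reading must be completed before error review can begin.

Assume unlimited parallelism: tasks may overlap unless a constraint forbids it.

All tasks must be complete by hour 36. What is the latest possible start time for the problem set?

Final review must finish by hour 36; it takes 6 hours, so it must start by 36 − 6 = hour 30.
Note summarizing feeds into final review (must start by hour 30, minus 3-hour gap → hour 27); so note summarizing must finish by hour 27 and therefore start by hour 25.
The practice exam must finish in time for note summarizing (must start by hour 25); final review (must start by hour 30, minus 3-hour gap → hour 27). The tightest is hour 25, so the practice exam must start by 25 − 4 = hour 21.
The problem set feeds into the practice exam (must start by hour 21); so the problem set must finish by hour 21 and therefore start by hour 15.

15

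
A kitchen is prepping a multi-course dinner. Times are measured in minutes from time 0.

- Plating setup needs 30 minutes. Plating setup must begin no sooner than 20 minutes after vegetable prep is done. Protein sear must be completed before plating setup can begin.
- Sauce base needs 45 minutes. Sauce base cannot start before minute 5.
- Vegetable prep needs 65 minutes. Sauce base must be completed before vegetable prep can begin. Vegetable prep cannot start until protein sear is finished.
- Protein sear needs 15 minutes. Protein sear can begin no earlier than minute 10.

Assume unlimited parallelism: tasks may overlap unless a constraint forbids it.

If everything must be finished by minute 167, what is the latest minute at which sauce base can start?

7

Plating setup has no dependents, so it just needs to finish by minute 167. Starting by 167 − 30 = minute 137 achieves that.
Since plating setup (must start by minute 137, minus 20-minute gap → minute 117) depends on it, vegetable prep must finish by minute 117. Backing off its 65-minute duration gives a latest start of minute 52.
Sauce base feeds into vegetable prep (must start by minute 52); so sauce base must finish by minute 52 and therefore start by minute 7.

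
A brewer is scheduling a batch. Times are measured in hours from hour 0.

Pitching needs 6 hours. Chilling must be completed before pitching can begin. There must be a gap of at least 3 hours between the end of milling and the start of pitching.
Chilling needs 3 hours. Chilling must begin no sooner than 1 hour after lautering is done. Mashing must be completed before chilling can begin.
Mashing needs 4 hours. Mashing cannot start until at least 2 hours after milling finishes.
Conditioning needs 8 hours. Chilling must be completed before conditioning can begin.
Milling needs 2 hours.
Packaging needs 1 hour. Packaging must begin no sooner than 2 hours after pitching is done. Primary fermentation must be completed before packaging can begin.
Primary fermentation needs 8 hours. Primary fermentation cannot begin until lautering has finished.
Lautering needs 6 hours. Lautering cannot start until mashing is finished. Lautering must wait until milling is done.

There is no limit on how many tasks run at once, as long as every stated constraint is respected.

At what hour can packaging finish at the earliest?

27

Milling can start immediately at hour 0; it finishes at hour 2.
Mashing waits on milling (finishes hour 2, plus 2-hour gap → hour 4), so it starts at hour 4 and finishes at 4 + 4 = hour 8.
For lautering: mashing (finishes hour 8); milling (finishes hour 2). Taking the maximum gives a start of hour 8, and it finishes at 8 + 6 = hour 14.
Primary fermentation cannot begin until lautering (finishes hour 14). It runs from hour 14 to 14 + 8 = hour 22.
Chilling cannot start until lautering (finishes hour 14, plus 1-hour gap → hour 15); mashing (finishes hour 8). The controlling bound is hour 15, so chilling finishes at 15 + 3 = hour 18.
Pitching needs all of chilling (finishes hour 18); milling (finishes hour 2, plus 3-hour gap → hour 5). That puts its earliest start at hour 18; it finishes at 18 + 6 = hour 24.
Packaging has to wait for pitching (finishes hour 24, plus 2-hour gap → hour 26); primary fermentation (finishes hour 22). The latest of these is hour 26, so packaging runs hour 26 to 26 + 1 = hour 27.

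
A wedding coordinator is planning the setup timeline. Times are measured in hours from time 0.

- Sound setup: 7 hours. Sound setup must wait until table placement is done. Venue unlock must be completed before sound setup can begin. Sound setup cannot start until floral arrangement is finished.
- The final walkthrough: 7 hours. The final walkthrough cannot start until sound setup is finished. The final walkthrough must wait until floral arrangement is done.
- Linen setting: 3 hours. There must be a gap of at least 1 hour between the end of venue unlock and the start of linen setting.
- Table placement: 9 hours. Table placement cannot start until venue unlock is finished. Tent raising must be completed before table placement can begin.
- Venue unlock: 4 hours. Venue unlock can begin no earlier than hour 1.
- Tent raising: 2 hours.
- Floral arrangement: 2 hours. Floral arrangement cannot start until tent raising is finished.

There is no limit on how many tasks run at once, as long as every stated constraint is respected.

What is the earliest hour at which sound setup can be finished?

21

Tent raising has no prerequisites, so it starts at hour 0 and finishes at hour 2.
Floral arrangement cannot begin until tent raising (finishes hour 2). It runs from hour 2 to 2 + 2 = hour 4.
After its own release at hour 1, venue unlock can start at hour 1 and finishes at hour 5.
For table placement: venue unlock (finishes hour 5); tent raising (finishes hour 2). Taking the maximum gives a start of hour 5, and it finishes at 5 + 9 = hour 14.
Sound setup needs all of table placement (finishes hour 14); venue unlock (finishes hour 5); floral arrangement (finishes hour 4). That puts its earliest start at hour 14; it finishes at 14 + 7 = hour 21.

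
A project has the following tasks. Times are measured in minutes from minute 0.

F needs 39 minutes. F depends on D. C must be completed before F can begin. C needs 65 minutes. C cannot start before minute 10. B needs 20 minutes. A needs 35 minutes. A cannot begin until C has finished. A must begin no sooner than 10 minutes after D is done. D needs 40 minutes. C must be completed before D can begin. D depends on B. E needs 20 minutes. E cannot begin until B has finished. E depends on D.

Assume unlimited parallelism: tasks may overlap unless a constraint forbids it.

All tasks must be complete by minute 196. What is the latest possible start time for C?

46

Nothing follows A; the deadline of minute 196 is its only limit. It must start by 196 − 35 = minute 161.
Nothing follows E; the deadline of minute 196 is its only limit. It must start by 196 − 20 = minute 176.
F has no dependents, so it just needs to finish by minute 196. Starting by 196 − 39 = minute 157 achieves that.
For D: A (must start by minute 161, minus 10-minute gap → minute 151); E (must start by minute 176); F (must start by minute 157). The most restrictive is minute 151; with a 40-minute duration, D must start by minute 111.
C has several dependents: A (must start by minute 161); D (must start by minute 111); F (must start by minute 157). The earliest of those limits is minute 111, so C must start by 111 − 65 = minute 46.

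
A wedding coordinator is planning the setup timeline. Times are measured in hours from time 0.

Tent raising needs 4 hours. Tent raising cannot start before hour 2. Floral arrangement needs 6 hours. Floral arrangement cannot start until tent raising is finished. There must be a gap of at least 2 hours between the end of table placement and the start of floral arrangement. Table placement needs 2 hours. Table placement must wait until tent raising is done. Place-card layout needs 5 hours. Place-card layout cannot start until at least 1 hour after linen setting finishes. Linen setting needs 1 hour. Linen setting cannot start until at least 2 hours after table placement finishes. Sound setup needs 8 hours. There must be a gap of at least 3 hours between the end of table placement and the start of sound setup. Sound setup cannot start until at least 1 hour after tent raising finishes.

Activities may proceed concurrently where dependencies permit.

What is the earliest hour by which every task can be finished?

19

After its own release at hour 2, tent raising can start at hour 2 and finishes at hour 6.
Table placement waits on tent raising (finishes hour 6), so it starts at hour 6 and finishes at 6 + 2 = hour 8.
Sound setup has to wait for table placement (finishes hour 8, plus 3-hour gap → hour 11); tent raising (finishes hour 6, plus 1-hour gap → hour 7). The latest of these is hour 11, so sound setup runs hour 11 to 11 + 8 = hour 19.
Floral arrangement needs all of tent raising (finishes hour 6); table placement (finishes hour 8, plus 2-hour gap → hour 10). That puts its earliest start at hour 10; it finishes at 10 + 6 = hour 16.
Linen setting waits on table placement (finishes hour 8, plus 2-hour gap → hour 10), so it starts at hour 10 and finishes at 10 + 1 = hour 11.
After linen setting (finishes hour 11, plus 1-hour gap → hour 12), place-card layout can start at hour 12 and finishes at hour 17.
All tasks are finished once the last one completes. Finish times: Tent raising at 6, Table placement at 8, Linen setting at 11, Floral arrangement at 16, Sound setup at 19, Place-card layout at 17. The latest is hour 19.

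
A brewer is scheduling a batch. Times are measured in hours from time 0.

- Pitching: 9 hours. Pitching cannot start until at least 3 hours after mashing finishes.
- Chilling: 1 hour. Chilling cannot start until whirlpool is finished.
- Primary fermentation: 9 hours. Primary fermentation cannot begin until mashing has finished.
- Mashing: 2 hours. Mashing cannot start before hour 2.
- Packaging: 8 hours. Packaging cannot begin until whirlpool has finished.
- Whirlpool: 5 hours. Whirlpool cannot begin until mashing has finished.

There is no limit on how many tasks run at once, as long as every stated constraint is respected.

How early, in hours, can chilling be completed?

10

Mashing waits on its own release at hour 2, so it starts at hour 2 and finishes at 2 + 2 = hour 4.
Whirlpool waits on mashing (finishes hour 4), so it starts at hour 4 and finishes at 4 + 5 = hour 9.
Chilling cannot begin until whirlpool (finishes hour 9). It runs from hour 9 to 9 + 1 = hour 10.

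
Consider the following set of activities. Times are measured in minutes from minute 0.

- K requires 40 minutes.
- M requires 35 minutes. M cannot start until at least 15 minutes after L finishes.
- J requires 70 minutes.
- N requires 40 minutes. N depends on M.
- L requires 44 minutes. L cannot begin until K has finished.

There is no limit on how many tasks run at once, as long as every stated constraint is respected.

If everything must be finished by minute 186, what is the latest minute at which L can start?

52

Nothing follows N; the deadline of minute 186 is its only limit. It must start by 186 − 40 = minute 146.
Since N (must start by minute 146) depends on it, M must finish by minute 146. Backing off its 35-minute duration gives a latest start of minute 111.
Since M (must start by minute 111, minus 15-minute gap → minute 96) depends on it, L must finish by minute 96. Backing off its 44-minute duration gives a latest start of minute 52.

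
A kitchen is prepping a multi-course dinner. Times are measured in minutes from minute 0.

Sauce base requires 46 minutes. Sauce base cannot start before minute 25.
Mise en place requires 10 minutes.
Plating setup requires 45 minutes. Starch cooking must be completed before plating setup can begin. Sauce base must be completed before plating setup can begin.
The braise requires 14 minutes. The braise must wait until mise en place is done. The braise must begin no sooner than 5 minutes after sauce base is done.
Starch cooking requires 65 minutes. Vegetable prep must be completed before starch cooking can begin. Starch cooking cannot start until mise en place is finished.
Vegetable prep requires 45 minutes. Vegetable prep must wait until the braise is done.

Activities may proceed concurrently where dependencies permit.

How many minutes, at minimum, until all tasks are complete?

After its own release at minute 25, sauce base can start at minute 25 and finishes at minute 71.
Nothing blocks mise en place, so it runs from minute 0 to minute 10.
For the braise: mise en place (finishes minute 10); sauce base (finishes minute 71, plus 5-minute gap → minute 76). Taking the maximum gives a start of minute 76, and it finishes at 76 + 14 = minute 90.
Vegetable prep cannot begin until the braise (finishes minute 90). It runs from minute 90 to 90 + 45 = minute 135.
Starch cooking has to wait for vegetable prep (finishes minute 135); mise en place (finishes minute 10). The latest of these is minute 135, so starch cooking runs minute 135 to 135 + 65 = minute 200.
Plating setup cannot start until starch cooking (finishes minute 200); sauce base (finishes minute 71). The controlling bound is minute 200, so plating setup finishes at 200 + 45 = minute 245.
All tasks are finished once the last one completes. Finish times: Mise en place at 10, Sauce base at 71, The braise at 90, Vegetable prep at 135, Starch cooking at 200, Plating setup at 245. The latest is minute 245.

245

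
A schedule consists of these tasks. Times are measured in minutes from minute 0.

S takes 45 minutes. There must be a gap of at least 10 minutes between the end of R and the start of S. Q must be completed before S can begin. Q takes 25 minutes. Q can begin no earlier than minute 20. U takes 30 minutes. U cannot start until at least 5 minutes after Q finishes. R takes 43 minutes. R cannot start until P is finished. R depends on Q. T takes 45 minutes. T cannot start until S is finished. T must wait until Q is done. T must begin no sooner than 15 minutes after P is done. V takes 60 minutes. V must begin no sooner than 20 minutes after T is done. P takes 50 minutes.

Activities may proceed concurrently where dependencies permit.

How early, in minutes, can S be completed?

After its own release at minute 20, Q can start at minute 20 and finishes at minute 45.
P can start immediately at minute 0; it finishes at minute 50.
R needs all of P (finishes minute 50); Q (finishes minute 45). That puts its earliest start at minute 50; it finishes at 50 + 43 = minute 93.
S cannot start until R (finishes minute 93, plus 10-minute gap → minute 103); Q (finishes minute 45). The controlling bound is minute 103, so S finishes at 103 + 45 = minute 148.

148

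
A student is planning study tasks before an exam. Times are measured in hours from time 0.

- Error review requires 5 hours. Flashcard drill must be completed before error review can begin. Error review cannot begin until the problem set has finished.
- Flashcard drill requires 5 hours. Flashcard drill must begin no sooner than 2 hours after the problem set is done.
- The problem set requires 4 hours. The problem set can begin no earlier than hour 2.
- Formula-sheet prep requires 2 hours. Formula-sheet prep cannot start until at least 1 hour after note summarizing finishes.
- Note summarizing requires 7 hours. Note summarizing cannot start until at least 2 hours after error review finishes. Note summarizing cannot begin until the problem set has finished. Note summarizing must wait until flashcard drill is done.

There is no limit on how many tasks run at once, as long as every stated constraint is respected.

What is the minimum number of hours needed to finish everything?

30

After its own release at hour 2, the problem set can start at hour 2 and finishes at hour 6.
After the problem set (finishes hour 6, plus 2-hour gap → hour 8), flashcard drill can start at hour 8 and finishes at hour 13.
Error review cannot start until flashcard drill (finishes hour 13); the problem set (finishes hour 6). The controlling bound is hour 13, so error review finishes at 13 + 5 = hour 18.
Note summarizing cannot start until error review (finishes hour 18, plus 2-hour gap → hour 20); the problem set (finishes hour 6); flashcard drill (finishes hour 13). The controlling bound is hour 20, so note summarizing finishes at 20 + 7 = hour 27.
Formula-sheet prep waits on note summarizing (finishes hour 27, plus 1-hour gap → hour 28), so it starts at hour 28 and finishes at 28 + 2 = hour 30.
All tasks are finished once the last one completes. Finish times: The problem set at 6, Flashcard drill at 13, Error review at 18, Note summarizing at 27, Formula-sheet prep at 30. The latest is hour 30.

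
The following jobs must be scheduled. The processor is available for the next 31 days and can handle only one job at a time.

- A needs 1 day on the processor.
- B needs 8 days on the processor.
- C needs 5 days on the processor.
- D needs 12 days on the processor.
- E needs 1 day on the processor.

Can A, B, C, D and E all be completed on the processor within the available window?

Running back to back, the jobs need 1 + 8 + 5 + 12 + 1 = 27 days on the processor.
Since 27 ≤ 31, they fit within the window.

Yes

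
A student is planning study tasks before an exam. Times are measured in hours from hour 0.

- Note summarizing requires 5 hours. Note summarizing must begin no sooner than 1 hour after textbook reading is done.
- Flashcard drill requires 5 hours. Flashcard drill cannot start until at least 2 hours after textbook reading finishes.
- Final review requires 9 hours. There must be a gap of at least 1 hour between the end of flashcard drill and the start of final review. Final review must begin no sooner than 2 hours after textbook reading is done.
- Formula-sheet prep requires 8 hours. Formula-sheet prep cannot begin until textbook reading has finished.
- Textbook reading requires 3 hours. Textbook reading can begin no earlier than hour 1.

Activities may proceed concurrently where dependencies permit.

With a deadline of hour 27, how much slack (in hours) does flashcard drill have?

Textbook reading waits on its own release at hour 1, so it starts at hour 1 and finishes at 1 + 3 = hour 4.
Flashcard drill waits on textbook reading (finishes hour 4, plus 2-hour gap → hour 6), so it starts at hour 6 and finishes at 6 + 5 = hour 11.

Working backward from the deadline:
Final review must finish by hour 27; it takes 9 hours, so it must start by 27 − 9 = hour 18.
Since final review (must start by hour 18, minus 1-hour gap → hour 17) depends on it, flashcard drill must finish by hour 17. Backing off its 5-hour duration gives a latest start of hour 12.
So flashcard drill can start as early as hour 6 and as late as hour 12, giving 12 − 6 = 6 hours of slack.

6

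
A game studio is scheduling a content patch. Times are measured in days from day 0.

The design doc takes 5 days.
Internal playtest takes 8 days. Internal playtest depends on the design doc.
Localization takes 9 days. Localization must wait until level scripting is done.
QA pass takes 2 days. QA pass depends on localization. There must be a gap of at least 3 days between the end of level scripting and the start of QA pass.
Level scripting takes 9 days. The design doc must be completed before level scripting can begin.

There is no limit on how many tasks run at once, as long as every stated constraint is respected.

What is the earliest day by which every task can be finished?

25

The design doc can start immediately at day 0; it finishes at day 5.
Internal playtest cannot begin until the design doc (finishes day 5). It runs from day 5 to 5 + 8 = day 13.
Level scripting waits on the design doc (finishes day 5), so it starts at day 5 and finishes at 5 + 9 = day 14.
After level scripting (finishes day 14), localization can start at day 14 and finishes at day 23.
QA pass needs all of localization (finishes day 23); level scripting (finishes day 14, plus 3-day gap → day 17). That puts its earliest start at day 23; it finishes at 23 + 2 = day 25.
All tasks are finished once the last one completes. Finish times: The design doc at 5, Level scripting at 14, Internal playtest at 13, Localization at 23, QA pass at 25. The latest is day 25.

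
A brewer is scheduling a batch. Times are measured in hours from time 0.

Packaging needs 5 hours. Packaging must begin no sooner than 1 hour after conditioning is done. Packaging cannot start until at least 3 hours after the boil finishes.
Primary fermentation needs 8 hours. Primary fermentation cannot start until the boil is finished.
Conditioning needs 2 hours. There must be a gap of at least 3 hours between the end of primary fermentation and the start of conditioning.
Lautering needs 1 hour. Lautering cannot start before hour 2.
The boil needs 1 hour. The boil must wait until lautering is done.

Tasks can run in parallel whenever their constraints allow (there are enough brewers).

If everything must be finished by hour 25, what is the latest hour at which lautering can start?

4

To finish by hour 25, packaging (duration 5) must start no later than hour 20.
Since packaging (must start by hour 20, minus 1-hour gap → hour 19) depends on it, conditioning must finish by hour 19. Backing off its 2-hour duration gives a latest start of hour 17.
Since conditioning (must start by hour 17, minus 3-hour gap → hour 14) depends on it, primary fermentation must finish by hour 14. Backing off its 8-hour duration gives a latest start of hour 6.
The boil has several dependents: primary fermentation (must start by hour 6); packaging (must start by hour 20, minus 3-hour gap → hour 17). The earliest of those limits is hour 6, so the boil must start by 6 − 1 = hour 5.
Lautering feeds into the boil (must start by hour 5); so lautering must finish by hour 5 and therefore start by hour 4.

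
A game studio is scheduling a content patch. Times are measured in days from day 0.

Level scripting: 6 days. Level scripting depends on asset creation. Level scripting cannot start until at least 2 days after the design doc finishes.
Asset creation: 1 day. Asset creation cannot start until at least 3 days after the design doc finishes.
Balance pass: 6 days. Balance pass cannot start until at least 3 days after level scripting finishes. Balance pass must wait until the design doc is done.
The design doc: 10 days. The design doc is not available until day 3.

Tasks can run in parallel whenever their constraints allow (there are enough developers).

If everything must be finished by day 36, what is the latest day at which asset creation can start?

20

Nothing follows balance pass; the deadline of day 36 is its only limit. It must start by 36 − 6 = day 30.
Level scripting feeds into balance pass (must start by day 30, minus 3-day gap → day 27); so level scripting must finish by day 27 and therefore start by day 21.
Asset creation feeds into level scripting (must start by day 21); so asset creation must finish by day 21 and therefore start by day 20.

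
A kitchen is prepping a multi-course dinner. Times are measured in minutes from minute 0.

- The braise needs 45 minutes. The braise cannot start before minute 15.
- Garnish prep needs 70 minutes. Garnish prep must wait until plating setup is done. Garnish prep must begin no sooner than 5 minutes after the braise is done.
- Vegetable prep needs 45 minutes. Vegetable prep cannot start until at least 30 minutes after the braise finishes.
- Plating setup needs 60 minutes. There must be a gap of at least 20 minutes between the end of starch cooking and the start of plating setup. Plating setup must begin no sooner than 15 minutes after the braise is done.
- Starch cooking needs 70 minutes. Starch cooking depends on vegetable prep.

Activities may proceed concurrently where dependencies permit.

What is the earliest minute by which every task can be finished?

After its own release at minute 15, the braise can start at minute 15 and finishes at minute 60.
After the braise (finishes minute 60, plus 30-minute gap → minute 90), vegetable prep can start at minute 90 and finishes at minute 135.
Starch cooking waits on vegetable prep (finishes minute 135), so it starts at minute 135 and finishes at 135 + 70 = minute 205.
Plating setup has to wait for starch cooking (finishes minute 205, plus 20-minute gap → minute 225); the braise (finishes minute 60, plus 15-minute gap → minute 75). The latest of these is minute 225, so plating setup runs minute 225 to 225 + 60 = minute 285.
Garnish prep has to wait for plating setup (finishes minute 285); the braise (finishes minute 60, plus 5-minute gap → minute 65). The latest of these is minute 285, so garnish prep runs minute 285 to 285 + 70 = minute 355.
All tasks are finished once the last one completes. Finish times: The braise at 60, Vegetable prep at 135, Starch cooking at 205, Plating setup at 285, Garnish prep at 355. The latest is minute 355.

355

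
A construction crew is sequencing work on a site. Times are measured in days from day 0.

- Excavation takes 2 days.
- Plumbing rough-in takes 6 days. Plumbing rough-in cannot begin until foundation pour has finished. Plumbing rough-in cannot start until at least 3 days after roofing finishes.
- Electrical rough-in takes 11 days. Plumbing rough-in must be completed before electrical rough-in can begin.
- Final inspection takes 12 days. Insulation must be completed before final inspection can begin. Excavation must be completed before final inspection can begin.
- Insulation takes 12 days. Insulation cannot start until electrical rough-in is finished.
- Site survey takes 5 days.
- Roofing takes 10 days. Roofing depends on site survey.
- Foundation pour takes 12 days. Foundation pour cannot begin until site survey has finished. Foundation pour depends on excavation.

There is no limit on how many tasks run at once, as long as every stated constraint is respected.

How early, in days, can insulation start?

Excavation has no prerequisites, so it starts at day 0 and finishes at day 2.
Nothing blocks site survey, so it runs from day 0 to day 5.
After site survey (finishes day 5), roofing can start at day 5 and finishes at day 15.
Foundation pour needs all of site survey (finishes day 5); excavation (finishes day 2). That puts its earliest start at day 5; it finishes at 5 + 12 = day 17.
Plumbing rough-in has to wait for foundation pour (finishes day 17); roofing (finishes day 15, plus 3-day gap → day 18). The latest of these is day 18, so plumbing rough-in runs day 18 to 18 + 6 = day 24.
After plumbing rough-in (finishes day 24), electrical rough-in can start at day 24 and finishes at day 35.
Insulation waits on electrical rough-in (finishes day 35), so the earliest it can start is day 35.

35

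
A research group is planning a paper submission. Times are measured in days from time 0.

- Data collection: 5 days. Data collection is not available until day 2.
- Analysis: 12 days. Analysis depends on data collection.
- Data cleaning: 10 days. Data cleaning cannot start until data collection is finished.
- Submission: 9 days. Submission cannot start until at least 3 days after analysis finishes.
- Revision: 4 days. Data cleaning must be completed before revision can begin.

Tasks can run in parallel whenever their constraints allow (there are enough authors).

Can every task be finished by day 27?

After its own release at day 2, data collection can start at day 2 and finishes at day 7.
Analysis cannot begin until data collection (finishes day 7). It runs from day 7 to 7 + 12 = day 19.
Submission cannot begin until analysis (finishes day 19, plus 3-day gap → day 22). It runs from day 22 to 22 + 9 = day 31.
Data cleaning waits on data collection (finishes day 7), so it starts at day 7 and finishes at 7 + 10 = day 17.
After data cleaning (finishes day 17), revision can start at day 17 and finishes at day 21.
The earliest everything can be done is day 31, which is after the deadline of 27, so it is not possible.

No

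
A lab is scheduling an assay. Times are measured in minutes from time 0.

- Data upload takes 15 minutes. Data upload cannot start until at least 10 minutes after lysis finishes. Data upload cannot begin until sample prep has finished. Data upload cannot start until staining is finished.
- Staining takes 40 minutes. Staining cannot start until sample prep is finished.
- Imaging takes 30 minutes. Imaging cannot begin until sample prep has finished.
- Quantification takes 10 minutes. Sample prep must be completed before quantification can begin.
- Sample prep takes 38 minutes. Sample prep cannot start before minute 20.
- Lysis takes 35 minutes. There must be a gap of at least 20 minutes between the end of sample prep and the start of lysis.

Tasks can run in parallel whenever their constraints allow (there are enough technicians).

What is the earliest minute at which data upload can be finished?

138

Sample prep cannot begin until its own release at minute 20. It runs from minute 20 to 20 + 38 = minute 58.
Staining waits on sample prep (finishes minute 58), so it starts at minute 58 and finishes at 58 + 40 = minute 98.
Lysis cannot begin until sample prep (finishes minute 58, plus 20-minute gap → minute 78). It runs from minute 78 to 78 + 35 = minute 113.
Data upload needs all of lysis (finishes minute 113, plus 10-minute gap → minute 123); sample prep (finishes minute 58); staining (finishes minute 98). That puts its earliest start at minute 123; it finishes at 123 + 15 = minute 138.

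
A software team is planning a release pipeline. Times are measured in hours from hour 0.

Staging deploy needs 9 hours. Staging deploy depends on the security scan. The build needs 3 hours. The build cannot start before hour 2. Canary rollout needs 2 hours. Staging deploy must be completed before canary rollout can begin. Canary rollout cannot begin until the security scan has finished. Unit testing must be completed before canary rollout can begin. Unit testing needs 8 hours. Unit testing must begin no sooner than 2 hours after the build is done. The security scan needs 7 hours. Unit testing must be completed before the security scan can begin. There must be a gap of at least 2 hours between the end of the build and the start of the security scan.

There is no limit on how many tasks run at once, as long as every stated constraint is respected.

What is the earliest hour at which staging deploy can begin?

22

The build waits on its own release at hour 2, so it starts at hour 2 and finishes at 2 + 3 = hour 5.
After the build (finishes hour 5, plus 2-hour gap → hour 7), unit testing can start at hour 7 and finishes at hour 15.
The security scan has to wait for unit testing (finishes hour 15); the build (finishes hour 5, plus 2-hour gap → hour 7). The latest of these is hour 15, so the security scan runs hour 15 to 15 + 7 = hour 22.
Staging deploy waits on the security scan (finishes hour 22), so the earliest it can start is hour 22.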